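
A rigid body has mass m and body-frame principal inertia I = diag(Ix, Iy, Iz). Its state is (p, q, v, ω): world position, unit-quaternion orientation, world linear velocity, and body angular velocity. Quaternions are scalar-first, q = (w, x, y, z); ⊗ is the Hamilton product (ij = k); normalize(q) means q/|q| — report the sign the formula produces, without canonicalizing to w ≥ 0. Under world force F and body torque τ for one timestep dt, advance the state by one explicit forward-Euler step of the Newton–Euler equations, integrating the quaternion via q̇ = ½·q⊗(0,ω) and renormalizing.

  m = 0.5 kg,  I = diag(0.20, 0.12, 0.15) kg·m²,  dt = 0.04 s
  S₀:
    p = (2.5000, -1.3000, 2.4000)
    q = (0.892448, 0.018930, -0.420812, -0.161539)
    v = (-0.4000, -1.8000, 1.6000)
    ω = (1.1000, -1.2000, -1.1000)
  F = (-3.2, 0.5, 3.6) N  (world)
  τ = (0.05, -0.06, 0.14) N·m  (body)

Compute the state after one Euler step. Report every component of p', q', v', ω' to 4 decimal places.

p' = p + v·dt = (2.4840, -1.3720, 2.4640)
v' = v + a·dt = (-0.6560, -1.7600, 1.8880)
α = I⁻¹(τ − ω×Iω) = (0.0520, 0.0042, 0.2293)
ω' = ω + α·dt = (1.1021, -1.1998, -1.0908)
2q̇ = q⊗(0,ω) = (-0.7034903, 1.2507392, -1.2278075, -0.5415156)
q + ½dt·q⊗(0,ω), renormalized = (0.8777, 0.0439, -0.4450, -0.1722)

p' = (2.4840, -1.3720, 2.4640)
q' = (0.8777, 0.0439, -0.4450, -0.1722)
v' = (-0.6560, -1.7600, 1.8880)
ω' = (1.1021, -1.1998, -1.0908)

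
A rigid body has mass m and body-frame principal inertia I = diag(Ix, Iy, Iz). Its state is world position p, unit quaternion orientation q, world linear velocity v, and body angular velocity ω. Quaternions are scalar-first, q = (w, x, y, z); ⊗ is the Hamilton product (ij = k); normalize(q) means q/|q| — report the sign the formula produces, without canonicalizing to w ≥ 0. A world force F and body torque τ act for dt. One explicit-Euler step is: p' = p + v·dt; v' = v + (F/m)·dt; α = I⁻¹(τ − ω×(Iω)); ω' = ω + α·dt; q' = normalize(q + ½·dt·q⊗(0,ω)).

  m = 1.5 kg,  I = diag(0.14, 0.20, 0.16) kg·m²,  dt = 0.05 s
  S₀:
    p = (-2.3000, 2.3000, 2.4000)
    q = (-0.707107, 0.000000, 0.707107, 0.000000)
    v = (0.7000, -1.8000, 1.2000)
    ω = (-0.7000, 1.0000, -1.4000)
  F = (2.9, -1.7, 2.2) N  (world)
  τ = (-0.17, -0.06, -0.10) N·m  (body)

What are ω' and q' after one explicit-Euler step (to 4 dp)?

ω×(Iω) gyroscopic = (0.0560, -0.0196, -0.0420)
(τ − ω×Iω)/I = (-1.6143, -0.2020, -0.3625)
ω' = ω + α·dt = (-0.7807, 0.9899, -1.4181)
Hamilton product q⊗(0,ω) = (-0.7071070, -0.4949749, -0.7071070, 1.4849247)
updated quaternion q' = (-0.7240, -0.0124, 0.6887, 0.0371)

ω' = (-0.7807, 0.9899, -1.4181)
q' = (-0.7240, -0.0124, 0.6887, 0.0371)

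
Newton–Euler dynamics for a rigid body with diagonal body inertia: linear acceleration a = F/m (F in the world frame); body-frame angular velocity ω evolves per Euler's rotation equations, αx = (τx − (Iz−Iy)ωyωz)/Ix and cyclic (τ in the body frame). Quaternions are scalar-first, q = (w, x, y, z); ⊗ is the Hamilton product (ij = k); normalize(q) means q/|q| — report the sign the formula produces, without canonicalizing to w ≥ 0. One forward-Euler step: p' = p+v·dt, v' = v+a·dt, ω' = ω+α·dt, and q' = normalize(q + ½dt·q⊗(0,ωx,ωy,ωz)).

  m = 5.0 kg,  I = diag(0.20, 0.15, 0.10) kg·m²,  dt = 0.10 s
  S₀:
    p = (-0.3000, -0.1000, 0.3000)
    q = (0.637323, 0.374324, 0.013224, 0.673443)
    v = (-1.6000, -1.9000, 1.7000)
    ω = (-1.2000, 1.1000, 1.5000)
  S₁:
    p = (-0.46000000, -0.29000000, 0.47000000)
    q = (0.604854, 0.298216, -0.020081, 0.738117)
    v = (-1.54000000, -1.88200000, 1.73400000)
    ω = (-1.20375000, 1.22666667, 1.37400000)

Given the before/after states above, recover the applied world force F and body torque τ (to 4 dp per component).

F = (3.0000, 0.9000, 1.7000)
τ = (-0.0900, 0.0100, -0.0600)

Δv = v₁−v₀ = (0.06000000, 0.01800000, 0.03400000)
applied force F = (3.0000, 0.9000, 1.7000)
rate change Δω = (-0.00375000, 0.12666667, -0.12600000)
ω₀×(Iω₀) = (-0.0825, -0.1800, 0.0660)
applied torque τ = (-0.0900, 0.0100, -0.0600)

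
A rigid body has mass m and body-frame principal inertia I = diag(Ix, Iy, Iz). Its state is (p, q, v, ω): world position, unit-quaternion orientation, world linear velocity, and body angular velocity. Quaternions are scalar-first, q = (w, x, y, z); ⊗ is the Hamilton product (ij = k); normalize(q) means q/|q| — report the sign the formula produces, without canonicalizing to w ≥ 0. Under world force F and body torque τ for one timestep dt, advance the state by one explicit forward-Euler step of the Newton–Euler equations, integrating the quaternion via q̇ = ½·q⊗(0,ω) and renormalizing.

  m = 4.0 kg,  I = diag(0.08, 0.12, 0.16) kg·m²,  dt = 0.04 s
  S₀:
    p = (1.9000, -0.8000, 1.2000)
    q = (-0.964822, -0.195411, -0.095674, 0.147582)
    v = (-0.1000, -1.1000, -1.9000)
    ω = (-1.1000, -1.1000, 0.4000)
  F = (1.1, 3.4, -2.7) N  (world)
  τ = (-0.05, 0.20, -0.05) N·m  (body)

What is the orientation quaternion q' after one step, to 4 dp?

q' = (-0.9719, -0.1716, -0.0761, 0.1420)

Hamilton product q⊗(0,ω) = (-0.3792263, 1.1853748, 0.9771284, -0.2762181)
updated quaternion q' = (-0.9719, -0.1716, -0.0761, 0.1420)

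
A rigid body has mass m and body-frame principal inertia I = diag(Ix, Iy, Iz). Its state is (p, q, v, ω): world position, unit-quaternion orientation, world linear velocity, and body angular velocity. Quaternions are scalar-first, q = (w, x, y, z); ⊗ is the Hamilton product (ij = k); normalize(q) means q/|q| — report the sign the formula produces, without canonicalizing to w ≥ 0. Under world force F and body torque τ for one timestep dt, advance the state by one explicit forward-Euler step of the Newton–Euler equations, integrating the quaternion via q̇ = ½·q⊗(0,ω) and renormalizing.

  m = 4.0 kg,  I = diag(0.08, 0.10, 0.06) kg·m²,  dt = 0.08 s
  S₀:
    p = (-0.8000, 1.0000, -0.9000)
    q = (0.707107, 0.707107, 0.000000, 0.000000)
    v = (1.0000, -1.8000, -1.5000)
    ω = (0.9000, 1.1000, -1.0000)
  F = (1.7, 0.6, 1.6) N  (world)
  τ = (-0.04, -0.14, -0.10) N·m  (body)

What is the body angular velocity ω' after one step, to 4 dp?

ω' = (0.8160, 1.0024, -1.1597)

precession coupling ω×(Iω) = (0.0440, -0.0180, 0.0198)
angular accel α = (-1.0500, -1.2200, -1.9967)
new body rate ω' = (0.8160, 1.0024, -1.1597)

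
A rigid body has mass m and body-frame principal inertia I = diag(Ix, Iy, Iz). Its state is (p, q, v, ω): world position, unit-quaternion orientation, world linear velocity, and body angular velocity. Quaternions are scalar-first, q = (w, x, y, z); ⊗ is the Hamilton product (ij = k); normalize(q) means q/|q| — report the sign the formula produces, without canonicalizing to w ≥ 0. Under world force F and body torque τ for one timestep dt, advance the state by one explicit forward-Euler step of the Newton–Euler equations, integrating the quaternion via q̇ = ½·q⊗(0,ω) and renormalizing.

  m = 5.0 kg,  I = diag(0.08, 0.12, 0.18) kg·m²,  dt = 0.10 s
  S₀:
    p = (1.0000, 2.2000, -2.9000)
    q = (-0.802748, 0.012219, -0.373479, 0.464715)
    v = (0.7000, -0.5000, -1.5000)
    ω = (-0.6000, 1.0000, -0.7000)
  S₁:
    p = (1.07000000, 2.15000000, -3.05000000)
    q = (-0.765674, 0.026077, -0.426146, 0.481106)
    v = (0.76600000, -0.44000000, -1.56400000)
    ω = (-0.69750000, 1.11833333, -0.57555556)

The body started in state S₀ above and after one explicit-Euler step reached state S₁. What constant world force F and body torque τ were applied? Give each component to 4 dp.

F = (3.3000, 3.0000, -3.2000)
τ = (-0.1200, 0.1000, 0.2000)

velocity change Δv = (0.06600000, 0.06000000, -0.06400000)
applied force F = (3.3000, 3.0000, -3.2000)
ω₁ − ω₀ = (-0.09750000, 0.11833333, 0.12444444)
precession coupling = (-0.0420, -0.0420, -0.0240)
I·α + gyro = (-0.1200, 0.1000, 0.2000)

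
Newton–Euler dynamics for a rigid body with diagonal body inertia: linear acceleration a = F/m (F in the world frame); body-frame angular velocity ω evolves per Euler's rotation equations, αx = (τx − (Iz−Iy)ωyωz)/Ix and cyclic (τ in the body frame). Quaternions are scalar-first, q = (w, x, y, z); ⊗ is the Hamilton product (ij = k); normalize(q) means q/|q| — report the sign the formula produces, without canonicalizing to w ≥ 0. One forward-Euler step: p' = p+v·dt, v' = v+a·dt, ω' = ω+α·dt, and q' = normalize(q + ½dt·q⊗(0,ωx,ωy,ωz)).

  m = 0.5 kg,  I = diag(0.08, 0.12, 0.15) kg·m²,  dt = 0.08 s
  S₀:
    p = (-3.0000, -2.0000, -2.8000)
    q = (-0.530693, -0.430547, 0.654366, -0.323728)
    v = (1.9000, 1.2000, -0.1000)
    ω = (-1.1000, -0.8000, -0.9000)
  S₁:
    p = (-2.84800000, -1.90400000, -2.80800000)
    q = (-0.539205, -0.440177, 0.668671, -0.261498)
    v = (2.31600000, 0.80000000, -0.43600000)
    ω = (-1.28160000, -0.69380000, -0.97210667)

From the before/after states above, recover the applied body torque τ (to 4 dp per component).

Δω = ω₁−ω₀ = (-0.18160000, 0.10620000, -0.07210667)
I·α + gyro = (-0.1600, 0.0900, -0.1000)

τ = (-0.1600, 0.0900, -0.1000)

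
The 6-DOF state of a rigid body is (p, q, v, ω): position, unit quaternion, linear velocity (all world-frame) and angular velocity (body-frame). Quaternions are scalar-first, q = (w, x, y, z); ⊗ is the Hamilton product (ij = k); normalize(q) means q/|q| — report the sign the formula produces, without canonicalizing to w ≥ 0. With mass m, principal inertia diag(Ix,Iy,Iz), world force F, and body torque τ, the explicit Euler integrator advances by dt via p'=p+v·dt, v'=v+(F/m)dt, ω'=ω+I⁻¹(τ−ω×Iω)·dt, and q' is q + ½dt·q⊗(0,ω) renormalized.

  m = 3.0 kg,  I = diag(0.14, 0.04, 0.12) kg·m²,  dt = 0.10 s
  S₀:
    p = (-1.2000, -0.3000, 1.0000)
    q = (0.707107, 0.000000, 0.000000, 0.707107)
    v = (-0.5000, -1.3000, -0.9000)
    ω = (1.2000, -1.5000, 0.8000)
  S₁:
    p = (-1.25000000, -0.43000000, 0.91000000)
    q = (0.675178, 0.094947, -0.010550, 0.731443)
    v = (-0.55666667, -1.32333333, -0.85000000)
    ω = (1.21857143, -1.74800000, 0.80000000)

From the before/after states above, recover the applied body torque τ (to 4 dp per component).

τ = (-0.0700, -0.0800, 0.1800)

ω₁ − ω₀ = (0.01857143, -0.24800000, 0.00000000)
precession coupling = (-0.0960, 0.0192, 0.1800)
I·α + gyro = (-0.0700, -0.0800, 0.1800)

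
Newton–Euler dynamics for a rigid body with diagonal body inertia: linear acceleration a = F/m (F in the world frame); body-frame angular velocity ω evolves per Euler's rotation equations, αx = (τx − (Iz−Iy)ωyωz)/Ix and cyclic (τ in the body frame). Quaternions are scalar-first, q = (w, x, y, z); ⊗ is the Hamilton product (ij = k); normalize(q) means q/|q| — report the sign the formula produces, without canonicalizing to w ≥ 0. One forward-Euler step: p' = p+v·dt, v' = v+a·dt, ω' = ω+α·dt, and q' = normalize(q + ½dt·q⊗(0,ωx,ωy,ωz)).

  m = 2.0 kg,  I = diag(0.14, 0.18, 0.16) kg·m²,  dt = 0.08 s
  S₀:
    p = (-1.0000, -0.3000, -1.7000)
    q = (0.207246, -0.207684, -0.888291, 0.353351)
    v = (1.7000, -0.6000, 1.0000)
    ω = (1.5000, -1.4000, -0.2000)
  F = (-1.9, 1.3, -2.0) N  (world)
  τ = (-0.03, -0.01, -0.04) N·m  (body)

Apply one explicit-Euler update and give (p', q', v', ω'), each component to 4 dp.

α = I⁻¹(τ − ω×Iω) = (-0.1743, -0.0889, 0.2750)
ω' = ω + α·dt = (1.4861, -1.4071, -0.1780)
2q̇ = q⊗(0,ω) = (-0.8614112, 0.9832186, 0.1983453, 1.5817449)
q + ½dt·q⊗(0,ω), renormalized = (0.1722, -0.1678, -0.8774, 0.4152)
linear accel F/m = (-0.9500, 0.6500, -1.0000)
p + v·dt = (-0.8640, -0.3480, -1.6200)
v + (F/m)dt = (1.6240, -0.5480, 0.9200)

p' = (-0.8640, -0.3480, -1.6200)
q' = (0.1722, -0.1678, -0.8774, 0.4152)
v' = (1.6240, -0.5480, 0.9200)
ω' = (1.4861, -1.4071, -0.1780)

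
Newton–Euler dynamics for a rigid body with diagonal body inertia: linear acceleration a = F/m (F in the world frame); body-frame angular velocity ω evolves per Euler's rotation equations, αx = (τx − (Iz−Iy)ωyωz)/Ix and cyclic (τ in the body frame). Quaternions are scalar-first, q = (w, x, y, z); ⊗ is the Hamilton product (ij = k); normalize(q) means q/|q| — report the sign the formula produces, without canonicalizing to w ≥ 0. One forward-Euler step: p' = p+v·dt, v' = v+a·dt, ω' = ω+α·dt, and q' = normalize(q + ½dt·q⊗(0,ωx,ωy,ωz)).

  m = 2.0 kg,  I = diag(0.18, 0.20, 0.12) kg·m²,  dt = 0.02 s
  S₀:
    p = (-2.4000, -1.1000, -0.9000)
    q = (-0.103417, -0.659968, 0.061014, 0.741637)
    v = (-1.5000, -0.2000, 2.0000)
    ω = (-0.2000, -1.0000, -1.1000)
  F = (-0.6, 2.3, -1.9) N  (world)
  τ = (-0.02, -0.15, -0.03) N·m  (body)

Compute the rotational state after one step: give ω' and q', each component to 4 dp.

ω' = (-0.1924, -1.0163, -1.1057)
q' = (-0.0960, -0.6529, 0.0533, 0.7494)

(τ − ω×Iω)/I = (0.3778, -0.8160, -0.2833)
ω' = ω + α·dt = (-0.1924, -1.0163, -1.1057)
q⊗(0,ω) = (0.7448211, 0.6952050, -0.7708752, 0.7859295)
updated quaternion q' = (-0.0960, -0.6529, 0.0533, 0.7494)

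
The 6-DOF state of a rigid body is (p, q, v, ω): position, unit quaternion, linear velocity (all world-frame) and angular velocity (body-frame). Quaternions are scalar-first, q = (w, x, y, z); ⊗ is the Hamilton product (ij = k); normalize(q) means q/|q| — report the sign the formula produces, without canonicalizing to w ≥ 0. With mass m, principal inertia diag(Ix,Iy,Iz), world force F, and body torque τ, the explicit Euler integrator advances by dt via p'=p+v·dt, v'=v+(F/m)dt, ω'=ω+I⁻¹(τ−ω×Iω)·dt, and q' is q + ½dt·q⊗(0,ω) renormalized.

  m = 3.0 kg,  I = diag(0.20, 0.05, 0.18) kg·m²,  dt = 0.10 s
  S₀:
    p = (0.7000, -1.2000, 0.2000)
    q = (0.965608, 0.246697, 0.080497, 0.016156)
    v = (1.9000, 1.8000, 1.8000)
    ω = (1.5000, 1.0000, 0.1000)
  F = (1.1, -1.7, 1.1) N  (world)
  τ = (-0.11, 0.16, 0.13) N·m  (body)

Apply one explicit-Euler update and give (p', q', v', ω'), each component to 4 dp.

p' = p + v·dt = (0.8900, -1.0200, 0.3800)
v + (F/m)dt = (1.9367, 1.7433, 1.8367)
angular accel α = (-0.6150, 3.1400, 1.9722)
ω' = ω + α·dt = (1.4385, 1.3140, 0.2972)
2q̇ = q⊗(0,ω) = (-0.4521581, 1.4403057, 0.9651723, 0.2225123)
updated quaternion q' = (0.9392, 0.3174, 0.1282, 0.0272)

p' = (0.8900, -1.0200, 0.3800)
q' = (0.9392, 0.3174, 0.1282, 0.0272)
v' = (1.9367, 1.7433, 1.8367)
ω' = (1.4385, 1.3140, 0.2972)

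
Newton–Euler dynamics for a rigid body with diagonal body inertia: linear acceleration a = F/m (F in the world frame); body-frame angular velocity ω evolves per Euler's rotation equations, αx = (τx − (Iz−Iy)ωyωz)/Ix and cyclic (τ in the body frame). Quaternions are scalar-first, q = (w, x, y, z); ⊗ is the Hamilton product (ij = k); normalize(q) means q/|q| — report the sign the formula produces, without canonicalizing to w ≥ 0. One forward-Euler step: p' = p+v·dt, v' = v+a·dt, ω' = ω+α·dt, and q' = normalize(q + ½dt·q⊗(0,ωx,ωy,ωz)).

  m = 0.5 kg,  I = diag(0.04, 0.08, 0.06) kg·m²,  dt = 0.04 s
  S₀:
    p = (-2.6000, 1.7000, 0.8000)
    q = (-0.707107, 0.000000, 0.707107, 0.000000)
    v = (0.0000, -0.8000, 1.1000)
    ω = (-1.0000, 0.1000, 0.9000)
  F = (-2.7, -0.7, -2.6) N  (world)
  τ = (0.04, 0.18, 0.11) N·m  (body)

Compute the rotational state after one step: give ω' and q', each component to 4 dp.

ω' = (-0.9582, 0.1810, 0.9760)
q' = (-0.7083, 0.0269, 0.7054, 0.0014)

precession coupling ω×(Iω) = (-0.0018, 0.0180, -0.0040)
angular accel α = (1.0450, 2.0250, 1.9000)
ω' = ω + α·dt = (-0.9582, 0.1810, 0.9760)
Hamilton product q⊗(0,ω) = (-0.0707107, 1.3435033, -0.0707107, 0.0707107)
q' = normalize(q + ½dt·q⊗(0,ω)) = (-0.7083, 0.0269, 0.7054, 0.0014)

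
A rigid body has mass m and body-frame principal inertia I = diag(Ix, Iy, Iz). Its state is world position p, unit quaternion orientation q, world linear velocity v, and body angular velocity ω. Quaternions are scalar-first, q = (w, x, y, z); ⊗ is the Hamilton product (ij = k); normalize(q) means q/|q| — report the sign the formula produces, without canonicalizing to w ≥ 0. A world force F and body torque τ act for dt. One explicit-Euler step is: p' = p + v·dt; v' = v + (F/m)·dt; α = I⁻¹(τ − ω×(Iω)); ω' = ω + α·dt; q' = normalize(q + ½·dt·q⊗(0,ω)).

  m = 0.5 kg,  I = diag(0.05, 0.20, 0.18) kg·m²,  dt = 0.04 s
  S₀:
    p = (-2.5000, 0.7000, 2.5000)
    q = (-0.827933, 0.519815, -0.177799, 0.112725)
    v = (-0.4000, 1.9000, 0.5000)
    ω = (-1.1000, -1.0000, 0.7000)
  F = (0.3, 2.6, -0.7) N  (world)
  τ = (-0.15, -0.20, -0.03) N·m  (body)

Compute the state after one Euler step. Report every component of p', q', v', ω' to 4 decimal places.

p' = (-2.5160, 0.7760, 2.5200)
q' = (-0.8212, 0.5375, -0.1709, 0.0868)
v' = (-0.3760, 2.1080, 0.4440)
ω' = (-1.2312, -1.0600, 0.6567)

precession coupling ω×(Iω) = (0.0140, 0.1001, 0.1650)
α = I⁻¹(τ − ω×Iω) = (-3.2800, -1.5005, -1.0833)
new body rate ω' = (-1.2312, -1.0600, 0.6567)
2q̇ = q⊗(0,ω) = (0.3150900, 0.8989920, 0.3400650, -1.2949470)
q' = normalize(q + ½dt·q⊗(0,ω)) = (-0.8212, 0.5375, -0.1709, 0.0868)
linear accel F/m = (0.6000, 5.2000, -1.4000)
p + v·dt = (-2.5160, 0.7760, 2.5200)
v + (F/m)dt = (-0.3760, 2.1080, 0.4440)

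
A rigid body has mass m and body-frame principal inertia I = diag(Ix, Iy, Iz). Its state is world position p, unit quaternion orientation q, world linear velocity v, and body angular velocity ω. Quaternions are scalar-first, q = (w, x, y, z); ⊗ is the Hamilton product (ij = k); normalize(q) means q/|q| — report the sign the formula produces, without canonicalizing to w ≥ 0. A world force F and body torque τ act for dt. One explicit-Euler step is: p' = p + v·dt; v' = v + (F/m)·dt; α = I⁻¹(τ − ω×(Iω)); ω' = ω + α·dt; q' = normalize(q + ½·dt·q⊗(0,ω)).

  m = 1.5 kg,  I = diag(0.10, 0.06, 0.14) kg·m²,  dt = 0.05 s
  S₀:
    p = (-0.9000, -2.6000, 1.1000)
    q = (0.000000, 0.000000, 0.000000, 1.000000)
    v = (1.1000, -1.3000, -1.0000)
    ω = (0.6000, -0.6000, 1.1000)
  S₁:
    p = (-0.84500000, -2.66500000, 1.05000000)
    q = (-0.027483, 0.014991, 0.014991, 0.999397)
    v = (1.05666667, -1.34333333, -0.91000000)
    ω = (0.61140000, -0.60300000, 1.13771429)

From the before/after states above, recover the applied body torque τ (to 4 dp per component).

Δω = ω₁−ω₀ = (0.01140000, -0.00300000, 0.03771429)
precession coupling = (-0.0528, -0.0264, 0.0144)
τ = I·(Δω/dt) + ω₀×(Iω₀) = (-0.0300, -0.0300, 0.1200)

τ = (-0.0300, -0.0300, 0.1200)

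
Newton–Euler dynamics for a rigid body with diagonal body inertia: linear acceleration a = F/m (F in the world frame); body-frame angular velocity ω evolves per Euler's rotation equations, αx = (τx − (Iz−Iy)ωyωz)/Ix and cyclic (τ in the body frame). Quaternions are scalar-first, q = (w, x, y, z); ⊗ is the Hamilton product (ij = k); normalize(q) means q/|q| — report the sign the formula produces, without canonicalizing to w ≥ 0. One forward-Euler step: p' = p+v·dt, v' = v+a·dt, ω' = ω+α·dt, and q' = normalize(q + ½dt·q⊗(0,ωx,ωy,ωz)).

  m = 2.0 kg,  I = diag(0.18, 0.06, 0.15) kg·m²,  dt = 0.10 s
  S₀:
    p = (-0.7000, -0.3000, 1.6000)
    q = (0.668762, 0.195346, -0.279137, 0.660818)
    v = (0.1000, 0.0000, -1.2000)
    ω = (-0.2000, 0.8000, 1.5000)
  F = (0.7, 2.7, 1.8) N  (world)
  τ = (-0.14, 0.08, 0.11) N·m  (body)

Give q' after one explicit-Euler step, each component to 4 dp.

q' = (0.6300, 0.1408, -0.2726, 0.7134)

2q̇ = q⊗(0,ω) = (-0.7288482, -1.0811123, 0.1098270, 1.1035924)
q + ½dt·q⊗(0,ω), renormalized = (0.6300, 0.1408, -0.2726, 0.7134)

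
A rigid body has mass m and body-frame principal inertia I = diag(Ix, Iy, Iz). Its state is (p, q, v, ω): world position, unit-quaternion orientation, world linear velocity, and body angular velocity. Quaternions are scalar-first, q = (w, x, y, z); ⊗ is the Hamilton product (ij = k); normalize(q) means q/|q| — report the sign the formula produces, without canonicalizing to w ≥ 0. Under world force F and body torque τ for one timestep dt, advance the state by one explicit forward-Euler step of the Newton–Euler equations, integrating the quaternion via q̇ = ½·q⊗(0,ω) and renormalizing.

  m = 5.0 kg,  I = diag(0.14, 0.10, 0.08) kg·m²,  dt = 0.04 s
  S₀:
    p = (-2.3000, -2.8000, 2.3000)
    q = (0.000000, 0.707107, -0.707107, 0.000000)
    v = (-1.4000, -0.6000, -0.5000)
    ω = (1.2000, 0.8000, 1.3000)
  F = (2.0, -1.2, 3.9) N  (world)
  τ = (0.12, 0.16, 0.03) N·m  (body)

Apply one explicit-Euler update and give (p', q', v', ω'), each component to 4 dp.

p' = (-2.3560, -2.8240, 2.2800)
q' = (-0.0057, 0.6882, -0.7249, 0.0283)
v' = (-1.3840, -0.6096, -0.4688)
ω' = (1.2402, 0.8266, 1.3342)

α = I⁻¹(τ − ω×Iω) = (1.0057, 0.6640, 0.8550)
new body rate ω' = (1.2402, 0.8266, 1.3342)
Hamilton product q⊗(0,ω) = (-0.2828428, -0.9192391, -0.9192391, 1.4142140)
q' = normalize(q + ½dt·q⊗(0,ω)) = (-0.0057, 0.6882, -0.7249, 0.0283)
p + v·dt = (-2.3560, -2.8240, 2.2800)
new velocity v' = (-1.3840, -0.6096, -0.4688)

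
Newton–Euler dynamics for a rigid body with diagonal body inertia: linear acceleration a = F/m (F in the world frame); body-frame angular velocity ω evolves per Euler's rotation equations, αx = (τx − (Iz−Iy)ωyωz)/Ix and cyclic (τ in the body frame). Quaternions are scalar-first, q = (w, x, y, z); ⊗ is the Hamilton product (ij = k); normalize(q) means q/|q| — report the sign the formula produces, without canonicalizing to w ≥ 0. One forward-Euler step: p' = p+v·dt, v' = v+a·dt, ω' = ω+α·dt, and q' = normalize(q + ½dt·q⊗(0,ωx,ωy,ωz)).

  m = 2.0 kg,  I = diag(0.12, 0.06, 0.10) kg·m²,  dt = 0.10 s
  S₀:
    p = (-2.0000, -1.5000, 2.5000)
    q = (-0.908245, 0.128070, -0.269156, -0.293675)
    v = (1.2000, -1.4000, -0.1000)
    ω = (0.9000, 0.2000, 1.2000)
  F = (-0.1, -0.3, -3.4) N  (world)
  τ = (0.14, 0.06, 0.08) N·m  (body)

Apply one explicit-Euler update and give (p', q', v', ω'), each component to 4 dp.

gyro term ω×Iω = (0.0096, 0.0216, -0.0108)
(τ − ω×Iω)/I = (1.0867, 0.6400, 0.9080)
ω' = ω + α·dt = (1.0087, 0.2640, 1.2908)
2q̇ = q⊗(0,ω) = (0.2909782, -1.0816727, -0.5996405, -0.8220396)
updated quaternion q' = (-0.8911, 0.0738, -0.2983, -0.3338)
new position p' = (-1.8800, -1.6400, 2.4900)
v' = v + a·dt = (1.1950, -1.4150, -0.2700)

p' = (-1.8800, -1.6400, 2.4900)
q' = (-0.8911, 0.0738, -0.2983, -0.3338)
v' = (1.1950, -1.4150, -0.2700)
ω' = (1.0087, 0.2640, 1.2908)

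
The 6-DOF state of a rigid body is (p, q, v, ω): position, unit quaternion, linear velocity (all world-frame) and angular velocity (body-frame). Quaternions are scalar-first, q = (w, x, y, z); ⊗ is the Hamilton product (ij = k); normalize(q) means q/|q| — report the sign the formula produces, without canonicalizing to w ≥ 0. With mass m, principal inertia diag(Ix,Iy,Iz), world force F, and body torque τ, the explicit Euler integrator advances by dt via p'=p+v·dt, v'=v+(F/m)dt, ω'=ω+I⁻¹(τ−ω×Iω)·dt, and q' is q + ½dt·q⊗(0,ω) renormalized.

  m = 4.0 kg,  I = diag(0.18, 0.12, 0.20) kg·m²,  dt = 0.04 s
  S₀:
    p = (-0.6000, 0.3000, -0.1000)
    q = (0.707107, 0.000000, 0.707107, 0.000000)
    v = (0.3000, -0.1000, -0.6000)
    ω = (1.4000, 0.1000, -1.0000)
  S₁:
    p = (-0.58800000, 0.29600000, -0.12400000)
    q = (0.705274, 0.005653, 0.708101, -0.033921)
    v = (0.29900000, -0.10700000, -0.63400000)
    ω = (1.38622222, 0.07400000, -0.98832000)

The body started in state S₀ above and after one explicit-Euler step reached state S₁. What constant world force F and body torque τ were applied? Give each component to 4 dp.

F = (-0.1000, -0.7000, -3.4000)
τ = (-0.0700, -0.0500, 0.0500)

Δv = v₁−v₀ = (-0.00100000, -0.00700000, -0.03400000)
applied force F = (-0.1000, -0.7000, -3.4000)
ω₁ − ω₀ = (-0.01377778, -0.02600000, 0.01168000)
precession coupling = (-0.0080, 0.0280, -0.0084)
I·α + gyro = (-0.0700, -0.0500, 0.0500)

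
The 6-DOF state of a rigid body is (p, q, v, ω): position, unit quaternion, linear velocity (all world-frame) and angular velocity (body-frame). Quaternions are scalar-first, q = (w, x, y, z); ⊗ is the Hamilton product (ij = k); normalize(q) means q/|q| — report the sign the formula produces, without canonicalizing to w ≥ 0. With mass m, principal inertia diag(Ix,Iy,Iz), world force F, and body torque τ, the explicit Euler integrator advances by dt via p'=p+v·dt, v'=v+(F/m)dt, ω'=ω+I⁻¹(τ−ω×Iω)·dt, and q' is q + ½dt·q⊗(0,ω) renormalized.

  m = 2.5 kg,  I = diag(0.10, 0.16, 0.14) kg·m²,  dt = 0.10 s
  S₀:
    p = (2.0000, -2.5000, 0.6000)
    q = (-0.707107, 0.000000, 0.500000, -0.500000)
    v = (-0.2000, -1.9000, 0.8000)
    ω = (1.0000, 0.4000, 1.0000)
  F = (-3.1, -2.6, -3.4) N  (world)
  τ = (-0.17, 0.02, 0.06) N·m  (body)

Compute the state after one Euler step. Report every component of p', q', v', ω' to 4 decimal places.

p' = (1.9800, -2.6900, 0.6800)
q' = (-0.6902, -0.0004, 0.4596, -0.5588)
v' = (-0.3240, -2.0040, 0.6640)
ω' = (0.8380, 0.4375, 1.0257)

p' = p + v·dt = (1.9800, -2.6900, 0.6800)
v' = v + a·dt = (-0.3240, -2.0040, 0.6640)
ω×(Iω) gyroscopic = (-0.0080, -0.0400, 0.0240)
α = I⁻¹(τ − ω×Iω) = (-1.6200, 0.3750, 0.2571)
ω + α·dt = (0.8380, 0.4375, 1.0257)
Hamilton product q⊗(0,ω) = (0.3000000, -0.0071070, -0.7828428, -1.2071070)
q + ½dt·q⊗(0,ω), renormalized = (-0.6902, -0.0004, 0.4596, -0.5588)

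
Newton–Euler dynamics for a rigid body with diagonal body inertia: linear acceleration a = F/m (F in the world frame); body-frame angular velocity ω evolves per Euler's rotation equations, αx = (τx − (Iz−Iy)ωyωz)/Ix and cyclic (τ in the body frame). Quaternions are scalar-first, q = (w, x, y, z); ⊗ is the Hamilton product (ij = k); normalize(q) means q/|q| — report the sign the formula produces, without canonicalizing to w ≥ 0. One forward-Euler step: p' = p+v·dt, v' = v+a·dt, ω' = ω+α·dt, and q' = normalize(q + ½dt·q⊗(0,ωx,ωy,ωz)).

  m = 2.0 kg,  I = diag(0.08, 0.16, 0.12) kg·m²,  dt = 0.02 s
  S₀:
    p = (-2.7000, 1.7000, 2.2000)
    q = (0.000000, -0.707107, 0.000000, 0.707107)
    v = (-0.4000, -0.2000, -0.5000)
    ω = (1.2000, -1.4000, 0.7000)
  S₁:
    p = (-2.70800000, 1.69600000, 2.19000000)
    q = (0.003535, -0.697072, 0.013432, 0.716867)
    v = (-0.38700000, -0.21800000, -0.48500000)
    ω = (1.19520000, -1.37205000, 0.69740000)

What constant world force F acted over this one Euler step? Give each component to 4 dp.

F = (1.3000, -1.8000, 1.5000)

velocity change Δv = (0.01300000, -0.01800000, 0.01500000)
m·(v₁−v₀)/dt = (1.3000, -1.8000, 1.5000)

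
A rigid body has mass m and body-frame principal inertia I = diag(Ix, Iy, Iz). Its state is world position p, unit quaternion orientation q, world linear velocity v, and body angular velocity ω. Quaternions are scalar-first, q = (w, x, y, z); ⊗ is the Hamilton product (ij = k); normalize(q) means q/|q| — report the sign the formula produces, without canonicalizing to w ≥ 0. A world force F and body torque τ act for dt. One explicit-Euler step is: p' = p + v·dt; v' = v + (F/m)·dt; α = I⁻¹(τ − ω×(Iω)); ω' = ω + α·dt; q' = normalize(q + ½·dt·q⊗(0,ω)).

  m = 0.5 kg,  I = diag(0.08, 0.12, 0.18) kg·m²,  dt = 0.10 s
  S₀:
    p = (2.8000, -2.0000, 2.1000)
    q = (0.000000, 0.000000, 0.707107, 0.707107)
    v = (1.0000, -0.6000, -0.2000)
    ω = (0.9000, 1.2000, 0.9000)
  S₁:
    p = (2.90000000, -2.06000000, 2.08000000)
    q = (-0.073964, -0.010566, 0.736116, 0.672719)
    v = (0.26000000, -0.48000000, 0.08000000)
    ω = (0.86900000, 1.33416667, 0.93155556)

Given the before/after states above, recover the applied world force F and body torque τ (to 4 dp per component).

F = (-3.7000, 0.6000, 1.4000)
τ = (0.0400, 0.0800, 0.1000)

rate change Δω = (-0.03100000, 0.13416667, 0.03155556)
gyro term ω₀×Iω₀ = (0.0648, -0.0810, 0.0432)
τ = I·(Δω/dt) + ω₀×(Iω₀) = (0.0400, 0.0800, 0.1000)
Δv = v₁−v₀ = (-0.74000000, 0.12000000, 0.28000000)
F = m·Δv/dt = (-3.7000, 0.6000, 1.4000)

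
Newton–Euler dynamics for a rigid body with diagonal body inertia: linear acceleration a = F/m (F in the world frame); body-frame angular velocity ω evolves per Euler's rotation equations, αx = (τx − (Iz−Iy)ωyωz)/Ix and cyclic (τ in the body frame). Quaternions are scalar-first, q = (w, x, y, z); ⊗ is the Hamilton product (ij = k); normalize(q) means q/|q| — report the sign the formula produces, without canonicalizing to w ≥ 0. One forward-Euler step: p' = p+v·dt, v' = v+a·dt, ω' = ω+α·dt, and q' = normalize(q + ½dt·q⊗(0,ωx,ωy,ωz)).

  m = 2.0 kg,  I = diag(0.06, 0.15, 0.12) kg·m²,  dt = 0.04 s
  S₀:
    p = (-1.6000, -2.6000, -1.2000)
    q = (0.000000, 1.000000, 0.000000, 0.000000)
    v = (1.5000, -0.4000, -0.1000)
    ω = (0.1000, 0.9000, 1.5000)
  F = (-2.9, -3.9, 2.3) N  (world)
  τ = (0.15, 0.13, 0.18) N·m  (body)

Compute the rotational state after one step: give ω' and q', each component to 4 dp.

ω' = (0.2270, 0.9371, 1.5573)
q' = (-0.0020, 0.9994, -0.0300, 0.0180)

precession coupling ω×(Iω) = (-0.0405, -0.0090, 0.0081)
(τ − ω×Iω)/I = (3.1750, 0.9267, 1.4325)
ω' = ω + α·dt = (0.2270, 0.9371, 1.5573)
Hamilton product q⊗(0,ω) = (-0.1000000, 0.0000000, -1.5000000, 0.9000000)
updated quaternion q' = (-0.0020, 0.9994, -0.0300, 0.0180)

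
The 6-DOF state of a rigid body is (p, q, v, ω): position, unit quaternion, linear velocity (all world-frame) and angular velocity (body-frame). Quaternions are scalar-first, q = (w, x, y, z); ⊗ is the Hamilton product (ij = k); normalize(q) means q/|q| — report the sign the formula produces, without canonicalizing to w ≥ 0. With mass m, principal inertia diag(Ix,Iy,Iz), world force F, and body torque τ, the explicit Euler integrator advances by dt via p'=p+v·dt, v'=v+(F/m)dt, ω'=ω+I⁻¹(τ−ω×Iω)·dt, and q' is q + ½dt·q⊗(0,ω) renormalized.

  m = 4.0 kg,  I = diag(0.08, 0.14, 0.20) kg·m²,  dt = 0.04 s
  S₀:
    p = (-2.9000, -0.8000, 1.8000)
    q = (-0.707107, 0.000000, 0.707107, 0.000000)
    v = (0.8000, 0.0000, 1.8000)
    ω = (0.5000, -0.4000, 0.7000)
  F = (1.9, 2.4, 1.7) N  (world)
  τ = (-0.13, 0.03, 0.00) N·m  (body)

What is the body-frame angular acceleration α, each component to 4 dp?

α = (-1.4150, 0.5143, 0.0600)

precession coupling ω×(Iω) = (-0.0168, -0.0420, -0.0120)
(τ − ω×Iω)/I = (-1.4150, 0.5143, 0.0600)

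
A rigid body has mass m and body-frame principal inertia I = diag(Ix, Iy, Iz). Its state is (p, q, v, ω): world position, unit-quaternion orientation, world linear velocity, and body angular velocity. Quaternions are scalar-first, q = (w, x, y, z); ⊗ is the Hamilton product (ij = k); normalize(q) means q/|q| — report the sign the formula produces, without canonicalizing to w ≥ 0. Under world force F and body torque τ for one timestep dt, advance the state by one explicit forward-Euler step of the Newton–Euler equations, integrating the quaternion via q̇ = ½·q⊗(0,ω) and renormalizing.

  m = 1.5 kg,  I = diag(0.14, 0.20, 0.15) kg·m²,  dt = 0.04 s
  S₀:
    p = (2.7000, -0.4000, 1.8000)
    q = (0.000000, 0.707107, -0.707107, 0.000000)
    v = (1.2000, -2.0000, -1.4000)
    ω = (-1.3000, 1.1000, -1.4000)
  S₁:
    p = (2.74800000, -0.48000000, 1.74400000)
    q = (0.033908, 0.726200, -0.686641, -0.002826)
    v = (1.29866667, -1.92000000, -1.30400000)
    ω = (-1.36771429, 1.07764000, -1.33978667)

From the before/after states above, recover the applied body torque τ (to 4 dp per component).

τ = (-0.1600, -0.1300, 0.1400)

ω₁ − ω₀ = (-0.06771429, -0.02236000, 0.06021333)
τ = I·(Δω/dt) + ω₀×(Iω₀) = (-0.1600, -0.1300, 0.1400)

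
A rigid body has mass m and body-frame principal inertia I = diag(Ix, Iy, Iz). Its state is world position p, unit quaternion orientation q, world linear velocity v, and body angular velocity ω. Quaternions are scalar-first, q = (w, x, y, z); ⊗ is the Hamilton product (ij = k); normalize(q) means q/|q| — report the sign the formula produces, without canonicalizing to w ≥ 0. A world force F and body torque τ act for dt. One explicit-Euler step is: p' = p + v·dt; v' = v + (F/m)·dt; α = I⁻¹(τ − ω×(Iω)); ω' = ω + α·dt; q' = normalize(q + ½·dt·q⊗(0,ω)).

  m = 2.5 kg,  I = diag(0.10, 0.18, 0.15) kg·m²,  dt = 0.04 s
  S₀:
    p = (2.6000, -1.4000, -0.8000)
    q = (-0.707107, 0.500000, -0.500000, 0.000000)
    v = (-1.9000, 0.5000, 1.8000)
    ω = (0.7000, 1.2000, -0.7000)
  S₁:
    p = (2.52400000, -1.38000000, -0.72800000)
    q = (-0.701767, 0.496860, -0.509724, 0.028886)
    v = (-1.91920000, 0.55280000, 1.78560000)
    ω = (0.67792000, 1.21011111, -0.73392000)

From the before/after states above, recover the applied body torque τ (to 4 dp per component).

τ = (-0.0300, 0.0700, -0.0600)

Δω = ω₁−ω₀ = (-0.02208000, 0.01011111, -0.03392000)
applied torque τ = (-0.0300, 0.0700, -0.0600)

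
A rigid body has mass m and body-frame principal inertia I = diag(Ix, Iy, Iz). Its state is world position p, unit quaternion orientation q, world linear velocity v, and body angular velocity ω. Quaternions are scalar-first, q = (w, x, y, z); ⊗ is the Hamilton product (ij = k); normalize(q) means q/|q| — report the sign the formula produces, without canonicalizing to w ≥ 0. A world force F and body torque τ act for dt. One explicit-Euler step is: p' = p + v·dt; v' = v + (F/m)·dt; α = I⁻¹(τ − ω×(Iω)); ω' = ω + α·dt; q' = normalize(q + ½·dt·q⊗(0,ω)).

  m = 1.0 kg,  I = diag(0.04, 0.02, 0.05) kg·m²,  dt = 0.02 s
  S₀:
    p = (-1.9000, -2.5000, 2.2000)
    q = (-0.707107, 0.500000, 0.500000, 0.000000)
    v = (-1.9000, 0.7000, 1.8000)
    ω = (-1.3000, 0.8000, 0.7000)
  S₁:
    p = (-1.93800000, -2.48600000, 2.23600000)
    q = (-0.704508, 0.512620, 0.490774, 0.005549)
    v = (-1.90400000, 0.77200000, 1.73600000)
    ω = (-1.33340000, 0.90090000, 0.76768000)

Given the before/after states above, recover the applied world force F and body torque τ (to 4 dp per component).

F = (-0.2000, 3.6000, -3.2000)
τ = (-0.0500, 0.1100, 0.1900)

v₁ − v₀ = (-0.00400000, 0.07200000, -0.06400000)
applied force F = (-0.2000, 3.6000, -3.2000)
ω₁ − ω₀ = (-0.03340000, 0.10090000, 0.06768000)
ω₀×(Iω₀) = (0.0168, 0.0091, 0.0208)
applied torque τ = (-0.0500, 0.1100, 0.1900)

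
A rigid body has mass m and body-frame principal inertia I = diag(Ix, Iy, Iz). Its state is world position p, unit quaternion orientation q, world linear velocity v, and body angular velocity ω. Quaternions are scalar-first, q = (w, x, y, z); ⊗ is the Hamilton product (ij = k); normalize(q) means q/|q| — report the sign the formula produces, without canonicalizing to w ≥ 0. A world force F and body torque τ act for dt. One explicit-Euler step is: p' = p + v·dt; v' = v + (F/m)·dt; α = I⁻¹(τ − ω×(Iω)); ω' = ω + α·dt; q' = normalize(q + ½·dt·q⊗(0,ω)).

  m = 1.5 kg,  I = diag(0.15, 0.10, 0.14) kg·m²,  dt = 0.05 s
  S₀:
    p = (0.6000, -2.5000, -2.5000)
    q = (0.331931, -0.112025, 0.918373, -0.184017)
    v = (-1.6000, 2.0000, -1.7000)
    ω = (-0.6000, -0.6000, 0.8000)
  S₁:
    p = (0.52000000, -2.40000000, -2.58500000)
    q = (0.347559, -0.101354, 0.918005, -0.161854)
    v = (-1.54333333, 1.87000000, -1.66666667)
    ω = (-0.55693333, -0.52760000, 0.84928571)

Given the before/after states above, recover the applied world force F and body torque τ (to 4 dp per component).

Δv = v₁−v₀ = (0.05666667, -0.13000000, 0.03333333)
m·(v₁−v₀)/dt = (1.7000, -3.9000, 1.0000)
rate change Δω = (0.04306667, 0.07240000, 0.04928571)
precession coupling = (-0.0192, -0.0048, -0.0180)
τ = I·(Δω/dt) + ω₀×(Iω₀) = (0.1100, 0.1400, 0.1200)

F = (1.7000, -3.9000, 1.0000)
τ = (0.1100, 0.1400, 0.1200)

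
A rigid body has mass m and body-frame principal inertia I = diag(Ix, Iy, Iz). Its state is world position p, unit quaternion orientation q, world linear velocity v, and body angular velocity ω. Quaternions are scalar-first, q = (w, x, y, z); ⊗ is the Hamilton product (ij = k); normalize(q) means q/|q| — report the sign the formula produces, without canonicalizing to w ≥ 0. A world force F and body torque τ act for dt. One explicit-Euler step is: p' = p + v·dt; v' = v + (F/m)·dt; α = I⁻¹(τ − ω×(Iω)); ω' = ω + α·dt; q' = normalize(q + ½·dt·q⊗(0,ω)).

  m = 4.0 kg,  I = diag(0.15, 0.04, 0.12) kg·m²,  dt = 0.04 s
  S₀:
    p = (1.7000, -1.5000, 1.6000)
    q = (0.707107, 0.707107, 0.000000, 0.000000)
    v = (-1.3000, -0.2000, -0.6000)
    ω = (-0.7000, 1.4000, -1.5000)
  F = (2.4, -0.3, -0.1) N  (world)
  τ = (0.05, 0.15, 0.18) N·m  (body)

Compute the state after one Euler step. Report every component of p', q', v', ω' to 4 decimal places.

a = F/m = (0.6000, -0.0750, -0.0250)
p' = p + v·dt = (1.6480, -1.5080, 1.5760)
v' = v + a·dt = (-1.2760, -0.2030, -0.6010)
ω×(Iω) gyroscopic = (-0.1680, 0.0315, 0.1078)
(τ − ω×Iω)/I = (1.4533, 2.9625, 0.6017)
new body rate ω' = (-0.6419, 1.5185, -1.4759)
Hamilton product q⊗(0,ω) = (0.4949749, -0.4949749, 2.0506103, -0.0707107)
q' = normalize(q + ½dt·q⊗(0,ω)) = (0.7163, 0.6966, 0.0410, -0.0014)

p' = (1.6480, -1.5080, 1.5760)
q' = (0.7163, 0.6966, 0.0410, -0.0014)
v' = (-1.2760, -0.2030, -0.6010)
ω' = (-0.6419, 1.5185, -1.4759)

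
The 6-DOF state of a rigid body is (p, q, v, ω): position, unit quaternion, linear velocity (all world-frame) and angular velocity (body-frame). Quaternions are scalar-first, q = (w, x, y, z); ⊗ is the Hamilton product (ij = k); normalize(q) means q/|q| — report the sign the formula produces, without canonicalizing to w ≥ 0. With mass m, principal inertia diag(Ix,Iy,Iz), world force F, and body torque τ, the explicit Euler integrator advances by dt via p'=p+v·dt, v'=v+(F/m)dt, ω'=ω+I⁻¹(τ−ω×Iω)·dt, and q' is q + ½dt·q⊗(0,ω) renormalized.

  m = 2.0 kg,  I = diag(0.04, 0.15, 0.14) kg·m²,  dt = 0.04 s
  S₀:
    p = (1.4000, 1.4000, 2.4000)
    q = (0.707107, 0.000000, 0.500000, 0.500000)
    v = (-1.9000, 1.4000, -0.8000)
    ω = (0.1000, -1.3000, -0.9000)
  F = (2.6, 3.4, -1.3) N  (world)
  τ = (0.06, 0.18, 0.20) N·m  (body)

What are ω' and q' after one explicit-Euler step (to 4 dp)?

(τ − ω×Iω)/I = (1.7925, 1.1400, 1.5307)
new body rate ω' = (0.1717, -1.2544, -0.8388)
Hamilton product q⊗(0,ω) = (1.1000000, 0.2707107, -0.8692391, -0.6863963)
q + ½dt·q⊗(0,ω), renormalized = (0.7287, 0.0054, 0.4824, 0.4860)

ω' = (0.1717, -1.2544, -0.8388)
q' = (0.7287, 0.0054, 0.4824, 0.4860)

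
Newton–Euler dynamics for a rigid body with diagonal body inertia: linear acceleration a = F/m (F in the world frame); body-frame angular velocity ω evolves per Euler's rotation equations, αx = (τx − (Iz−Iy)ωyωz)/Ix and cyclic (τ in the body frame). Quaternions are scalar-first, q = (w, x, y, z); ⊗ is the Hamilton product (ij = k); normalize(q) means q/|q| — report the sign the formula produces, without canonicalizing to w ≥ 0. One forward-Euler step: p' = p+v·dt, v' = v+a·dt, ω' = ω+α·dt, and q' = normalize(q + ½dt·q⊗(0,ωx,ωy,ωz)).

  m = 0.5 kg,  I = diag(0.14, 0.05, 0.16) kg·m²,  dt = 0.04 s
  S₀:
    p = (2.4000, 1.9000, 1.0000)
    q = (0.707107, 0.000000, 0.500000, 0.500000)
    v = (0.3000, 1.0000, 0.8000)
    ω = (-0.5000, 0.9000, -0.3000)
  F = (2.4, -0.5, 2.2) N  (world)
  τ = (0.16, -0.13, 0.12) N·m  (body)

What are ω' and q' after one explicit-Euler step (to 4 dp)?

ω' = (-0.4458, 0.7984, -0.2801)
q' = (0.7009, -0.0191, 0.5076, 0.5006)

gyro term ω×Iω = (-0.0297, -0.0030, 0.0405)
angular accel α = (1.3550, -2.5400, 0.4969)
new body rate ω' = (-0.4458, 0.7984, -0.2801)
Hamilton product q⊗(0,ω) = (-0.3000000, -0.9535535, 0.3863963, 0.0378679)
updated quaternion q' = (0.7009, -0.0191, 0.5076, 0.5006)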